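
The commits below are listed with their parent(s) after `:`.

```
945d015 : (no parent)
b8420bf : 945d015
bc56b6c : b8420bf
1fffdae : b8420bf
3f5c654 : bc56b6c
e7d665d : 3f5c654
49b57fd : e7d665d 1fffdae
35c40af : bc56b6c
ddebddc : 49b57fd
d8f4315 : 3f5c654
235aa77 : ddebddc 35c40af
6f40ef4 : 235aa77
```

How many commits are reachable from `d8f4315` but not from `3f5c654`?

Reachable from d8f4315: {3f5c654, 945d015, b8420bf, bc56b6c, d8f4315}.
Reachable from 3f5c654: {3f5c654, 945d015, b8420bf, bc56b6c}.
In d8f4315's history but not 3f5c654's: {d8f4315} — 1 commit.

1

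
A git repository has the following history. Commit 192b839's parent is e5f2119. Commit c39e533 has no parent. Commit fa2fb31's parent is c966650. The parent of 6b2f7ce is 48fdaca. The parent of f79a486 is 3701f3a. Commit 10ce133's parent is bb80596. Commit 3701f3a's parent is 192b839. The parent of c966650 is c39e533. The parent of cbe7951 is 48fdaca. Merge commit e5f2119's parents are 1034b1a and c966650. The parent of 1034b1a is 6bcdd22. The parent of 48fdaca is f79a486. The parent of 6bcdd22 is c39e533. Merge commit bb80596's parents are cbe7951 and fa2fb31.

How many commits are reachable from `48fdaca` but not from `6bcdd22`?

Reachable from 48fdaca: {1034b1a, 192b839, 3701f3a, 48fdaca, 6bcdd22, c39e533, c966650, e5f2119, f79a486}.
Reachable from 6bcdd22: {6bcdd22, c39e533}.
In 48fdaca's history but not 6bcdd22's: {1034b1a, 192b839, 3701f3a, 48fdaca, c966650, e5f2119, f79a486} — 7 commits.

7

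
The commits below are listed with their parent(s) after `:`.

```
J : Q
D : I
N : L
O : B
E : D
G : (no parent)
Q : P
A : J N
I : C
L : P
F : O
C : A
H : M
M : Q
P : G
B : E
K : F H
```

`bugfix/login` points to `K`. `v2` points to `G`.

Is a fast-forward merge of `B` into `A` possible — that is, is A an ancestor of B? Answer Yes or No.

Yes

A fast-forward from A to B is possible iff A is an ancestor of B.
Ancestors of B: {A, B, C, D, E, G, I, J, L, N, P, Q}.
A is among them, so fast-forward is possible.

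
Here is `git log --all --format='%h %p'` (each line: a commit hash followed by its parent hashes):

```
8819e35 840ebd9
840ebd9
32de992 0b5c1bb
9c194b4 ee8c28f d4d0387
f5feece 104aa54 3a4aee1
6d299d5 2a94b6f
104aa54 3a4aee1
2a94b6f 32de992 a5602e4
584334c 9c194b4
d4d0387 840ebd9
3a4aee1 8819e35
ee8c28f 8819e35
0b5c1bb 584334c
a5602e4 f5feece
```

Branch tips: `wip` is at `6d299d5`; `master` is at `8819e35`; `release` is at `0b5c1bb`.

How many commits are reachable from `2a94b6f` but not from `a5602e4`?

Reachable from 2a94b6f: {0b5c1bb, 104aa54, 2a94b6f, 32de992, 3a4aee1, 584334c, 840ebd9, 8819e35, 9c194b4, a5602e4, d4d0387, ee8c28f, f5feece}.
Reachable from a5602e4: {104aa54, 3a4aee1, 840ebd9, 8819e35, a5602e4, f5feece}.
In 2a94b6f's history but not a5602e4's: {0b5c1bb, 2a94b6f, 32de992, 584334c, 9c194b4, d4d0387, ee8c28f} — 7 commits.

7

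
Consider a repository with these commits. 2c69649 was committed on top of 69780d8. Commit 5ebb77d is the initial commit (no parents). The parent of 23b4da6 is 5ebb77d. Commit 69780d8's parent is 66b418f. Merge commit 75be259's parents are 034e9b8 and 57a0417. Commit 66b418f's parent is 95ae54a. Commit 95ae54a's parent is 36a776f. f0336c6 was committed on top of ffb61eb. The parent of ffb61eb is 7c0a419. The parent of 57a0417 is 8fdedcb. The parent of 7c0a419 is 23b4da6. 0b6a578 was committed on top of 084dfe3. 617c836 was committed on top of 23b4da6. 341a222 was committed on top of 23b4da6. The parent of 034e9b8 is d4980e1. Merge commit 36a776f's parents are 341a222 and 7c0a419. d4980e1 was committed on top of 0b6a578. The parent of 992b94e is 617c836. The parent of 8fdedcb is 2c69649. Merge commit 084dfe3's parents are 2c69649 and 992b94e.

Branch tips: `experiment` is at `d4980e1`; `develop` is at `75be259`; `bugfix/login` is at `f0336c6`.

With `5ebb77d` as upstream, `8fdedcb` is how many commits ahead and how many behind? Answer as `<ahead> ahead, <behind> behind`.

9 ahead, 0 behind

Reachable from 8fdedcb: {23b4da6, 2c69649, 341a222, 36a776f, 5ebb77d, 66b418f, 69780d8, 7c0a419, 8fdedcb, 95ae54a}.
Reachable from 5ebb77d: {5ebb77d}.
Only in 8fdedcb's history (ahead): {23b4da6, 2c69649, 341a222, 36a776f, 66b418f, 69780d8, 7c0a419, 8fdedcb, 95ae54a} — 9.
Only in 5ebb77d's history (behind): {} — 0.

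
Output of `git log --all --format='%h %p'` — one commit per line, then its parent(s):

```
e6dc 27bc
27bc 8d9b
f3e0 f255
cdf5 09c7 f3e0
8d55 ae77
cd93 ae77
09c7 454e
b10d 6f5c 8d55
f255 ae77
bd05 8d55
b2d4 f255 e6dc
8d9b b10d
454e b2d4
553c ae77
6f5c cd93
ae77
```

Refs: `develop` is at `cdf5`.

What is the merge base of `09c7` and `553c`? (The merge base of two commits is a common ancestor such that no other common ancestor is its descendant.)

Ancestors of 09c7: {09c7, 27bc, 454e, 6f5c, 8d55, 8d9b, ae77, b10d, b2d4, cd93, e6dc, f255}.
Ancestors of 553c: {553c, ae77}.
Common ancestors: {ae77}.
The only common ancestor is ae77, so it is the merge base.

ae77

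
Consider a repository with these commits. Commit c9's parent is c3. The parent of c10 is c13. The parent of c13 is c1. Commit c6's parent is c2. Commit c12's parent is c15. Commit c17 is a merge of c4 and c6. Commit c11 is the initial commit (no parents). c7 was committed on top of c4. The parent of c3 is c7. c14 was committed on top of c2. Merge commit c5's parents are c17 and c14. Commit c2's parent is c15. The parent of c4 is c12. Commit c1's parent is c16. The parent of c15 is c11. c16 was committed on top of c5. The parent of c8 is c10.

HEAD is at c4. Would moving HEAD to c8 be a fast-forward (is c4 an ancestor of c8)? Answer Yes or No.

A fast-forward from c4 to c8 is possible iff c4 is an ancestor of c8.
Ancestors of c8: {c1, c10, c11, c12, c13, c14, c15, c16, c17, c2, c4, c5, c6, c8}.
c4 is among them, so fast-forward is possible.

Yes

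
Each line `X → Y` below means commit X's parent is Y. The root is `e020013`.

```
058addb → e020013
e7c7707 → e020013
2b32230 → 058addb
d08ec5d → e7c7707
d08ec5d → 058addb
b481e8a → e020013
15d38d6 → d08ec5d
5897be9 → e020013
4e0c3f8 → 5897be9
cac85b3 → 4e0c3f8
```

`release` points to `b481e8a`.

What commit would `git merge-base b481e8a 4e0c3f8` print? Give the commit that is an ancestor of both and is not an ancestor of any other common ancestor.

Ancestors of b481e8a: {b481e8a, e020013}.
Ancestors of 4e0c3f8: {4e0c3f8, 5897be9, e020013}.
Common ancestors: {e020013}.
The only common ancestor is e020013, so it is the merge base.

e020013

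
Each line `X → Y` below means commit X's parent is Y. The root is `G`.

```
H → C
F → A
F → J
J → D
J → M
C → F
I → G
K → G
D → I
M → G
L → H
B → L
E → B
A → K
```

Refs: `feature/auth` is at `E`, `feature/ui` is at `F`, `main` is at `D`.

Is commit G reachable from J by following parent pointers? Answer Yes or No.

Ancestors of J (commits reachable by following parents): {D, G, I, J, M}.
G is in that set, so it is an ancestor of J.

Yes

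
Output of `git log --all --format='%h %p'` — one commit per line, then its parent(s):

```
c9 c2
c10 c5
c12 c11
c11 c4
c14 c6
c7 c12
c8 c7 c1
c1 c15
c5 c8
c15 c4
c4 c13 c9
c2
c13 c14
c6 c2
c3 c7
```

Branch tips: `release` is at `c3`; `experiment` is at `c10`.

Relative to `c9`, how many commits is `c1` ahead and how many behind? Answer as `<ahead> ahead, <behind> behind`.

6 ahead, 0 behind

Reachable from c1: {c1, c13, c14, c15, c2, c4, c6, c9}.
Reachable from c9: {c2, c9}.
Only in c1's history (ahead): {c1, c13, c14, c15, c4, c6} — 6.
Only in c9's history (behind): {} — 0.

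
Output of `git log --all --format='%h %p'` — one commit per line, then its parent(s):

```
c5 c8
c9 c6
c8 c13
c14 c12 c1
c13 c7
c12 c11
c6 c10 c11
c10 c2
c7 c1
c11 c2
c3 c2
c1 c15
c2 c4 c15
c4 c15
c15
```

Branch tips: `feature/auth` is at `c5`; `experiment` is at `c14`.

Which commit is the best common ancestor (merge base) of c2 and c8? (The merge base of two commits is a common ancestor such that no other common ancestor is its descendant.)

c15

Ancestors of c2: {c15, c2, c4}.
Ancestors of c8: {c1, c13, c15, c7, c8}.
Common ancestors: {c15}.
The only common ancestor is c15, so it is the merge base.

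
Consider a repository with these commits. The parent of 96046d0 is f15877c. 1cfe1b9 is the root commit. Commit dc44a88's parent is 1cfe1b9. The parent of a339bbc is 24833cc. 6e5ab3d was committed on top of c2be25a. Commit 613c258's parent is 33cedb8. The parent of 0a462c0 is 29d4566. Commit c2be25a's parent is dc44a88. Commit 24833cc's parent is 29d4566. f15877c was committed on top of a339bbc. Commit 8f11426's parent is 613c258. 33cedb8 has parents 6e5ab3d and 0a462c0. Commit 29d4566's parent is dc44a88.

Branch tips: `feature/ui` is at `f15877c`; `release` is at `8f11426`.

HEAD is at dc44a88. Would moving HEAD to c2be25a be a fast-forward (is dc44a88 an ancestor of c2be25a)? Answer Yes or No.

Yes

A fast-forward from dc44a88 to c2be25a is possible iff dc44a88 is an ancestor of c2be25a.
Ancestors of c2be25a: {1cfe1b9, c2be25a, dc44a88}.
dc44a88 is among them, so fast-forward is possible.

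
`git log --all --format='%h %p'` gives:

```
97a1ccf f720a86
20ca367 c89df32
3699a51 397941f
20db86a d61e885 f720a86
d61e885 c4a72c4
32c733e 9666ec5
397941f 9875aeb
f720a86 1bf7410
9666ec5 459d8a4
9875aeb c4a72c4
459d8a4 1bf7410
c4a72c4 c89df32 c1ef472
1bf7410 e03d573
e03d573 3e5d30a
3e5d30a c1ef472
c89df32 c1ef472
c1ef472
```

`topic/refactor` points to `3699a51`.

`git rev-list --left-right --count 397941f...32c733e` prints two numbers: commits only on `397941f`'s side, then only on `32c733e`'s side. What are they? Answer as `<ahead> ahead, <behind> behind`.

Reachable from 397941f: {397941f, 9875aeb, c1ef472, c4a72c4, c89df32}.
Reachable from 32c733e: {1bf7410, 32c733e, 3e5d30a, 459d8a4, 9666ec5, c1ef472, e03d573}.
Only in 397941f's history (ahead): {397941f, 9875aeb, c4a72c4, c89df32} — 4.
Only in 32c733e's history (behind): {1bf7410, 32c733e, 3e5d30a, 459d8a4, 9666ec5, e03d573} — 6.

4 ahead, 6 behind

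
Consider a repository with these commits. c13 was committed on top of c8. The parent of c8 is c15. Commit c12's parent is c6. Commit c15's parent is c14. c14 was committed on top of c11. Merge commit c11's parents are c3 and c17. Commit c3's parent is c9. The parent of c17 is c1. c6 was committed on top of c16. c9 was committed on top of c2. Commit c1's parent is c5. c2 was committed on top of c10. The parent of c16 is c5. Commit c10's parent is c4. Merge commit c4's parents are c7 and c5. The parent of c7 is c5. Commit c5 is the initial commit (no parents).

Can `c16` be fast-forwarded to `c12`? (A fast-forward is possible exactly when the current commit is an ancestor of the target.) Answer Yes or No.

A fast-forward from c16 to c12 is possible iff c16 is an ancestor of c12.
Ancestors of c12: {c12, c16, c5, c6}.
c16 is among them, so fast-forward is possible.

Yes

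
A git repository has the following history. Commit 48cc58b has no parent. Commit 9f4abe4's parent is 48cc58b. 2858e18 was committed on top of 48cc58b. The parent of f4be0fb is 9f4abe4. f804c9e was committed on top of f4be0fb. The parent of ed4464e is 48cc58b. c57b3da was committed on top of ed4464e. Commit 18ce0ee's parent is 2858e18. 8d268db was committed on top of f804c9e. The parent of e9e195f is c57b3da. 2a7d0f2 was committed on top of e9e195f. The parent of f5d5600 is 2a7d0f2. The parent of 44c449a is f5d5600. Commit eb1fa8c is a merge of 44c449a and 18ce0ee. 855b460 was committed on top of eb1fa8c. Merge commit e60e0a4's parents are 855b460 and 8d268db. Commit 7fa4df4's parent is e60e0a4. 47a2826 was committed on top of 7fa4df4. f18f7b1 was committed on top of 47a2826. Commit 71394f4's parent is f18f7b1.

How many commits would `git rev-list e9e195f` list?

4

Walking parent pointers from e9e195f: reachable set = {48cc58b, c57b3da, e9e195f, ed4464e}.
That is 4 commits.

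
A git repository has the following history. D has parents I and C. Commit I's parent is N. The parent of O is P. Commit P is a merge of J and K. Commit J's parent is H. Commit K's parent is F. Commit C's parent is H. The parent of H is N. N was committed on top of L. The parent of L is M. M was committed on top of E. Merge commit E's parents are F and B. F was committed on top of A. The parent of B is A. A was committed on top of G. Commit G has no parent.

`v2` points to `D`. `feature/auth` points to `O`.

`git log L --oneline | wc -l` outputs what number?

7

Walking parent pointers from L: reachable set = {A, B, E, F, G, L, M}.
That is 7 commits.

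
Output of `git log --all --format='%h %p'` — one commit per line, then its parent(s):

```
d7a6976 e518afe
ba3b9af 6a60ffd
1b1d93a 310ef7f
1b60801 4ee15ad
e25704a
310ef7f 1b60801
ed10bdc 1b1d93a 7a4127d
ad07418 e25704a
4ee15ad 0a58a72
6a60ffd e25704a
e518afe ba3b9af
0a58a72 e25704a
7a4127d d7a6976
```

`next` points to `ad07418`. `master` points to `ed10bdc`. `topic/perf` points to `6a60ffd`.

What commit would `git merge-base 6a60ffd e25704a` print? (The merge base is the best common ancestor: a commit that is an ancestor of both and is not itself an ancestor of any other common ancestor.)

Ancestors of 6a60ffd: {6a60ffd, e25704a}.
Ancestors of e25704a: {e25704a}.
Common ancestors: {e25704a}.
The only common ancestor is e25704a, so it is the merge base.

e25704a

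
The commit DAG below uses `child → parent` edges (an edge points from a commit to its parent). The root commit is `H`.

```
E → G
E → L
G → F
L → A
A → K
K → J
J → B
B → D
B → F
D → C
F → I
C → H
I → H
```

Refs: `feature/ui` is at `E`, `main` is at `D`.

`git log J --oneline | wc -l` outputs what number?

Walking parent pointers from J: reachable set = {B, C, D, F, H, I, J}.
That is 7 commits.

7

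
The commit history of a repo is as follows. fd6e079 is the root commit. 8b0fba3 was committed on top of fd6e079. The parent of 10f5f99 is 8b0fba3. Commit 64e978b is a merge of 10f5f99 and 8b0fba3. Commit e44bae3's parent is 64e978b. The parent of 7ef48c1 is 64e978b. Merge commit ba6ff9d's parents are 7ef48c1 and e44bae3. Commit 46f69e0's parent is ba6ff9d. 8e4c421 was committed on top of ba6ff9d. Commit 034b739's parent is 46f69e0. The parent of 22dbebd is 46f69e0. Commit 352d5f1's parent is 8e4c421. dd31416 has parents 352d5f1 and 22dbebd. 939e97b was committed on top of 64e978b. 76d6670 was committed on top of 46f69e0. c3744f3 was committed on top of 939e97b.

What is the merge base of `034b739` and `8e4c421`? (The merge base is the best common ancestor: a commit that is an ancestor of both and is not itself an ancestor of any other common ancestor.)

ba6ff9d

Ancestors of 034b739: {034b739, 10f5f99, 46f69e0, 64e978b, 7ef48c1, 8b0fba3, ba6ff9d, e44bae3, fd6e079}.
Ancestors of 8e4c421: {10f5f99, 64e978b, 7ef48c1, 8b0fba3, 8e4c421, ba6ff9d, e44bae3, fd6e079}.
Common ancestors: {10f5f99, 64e978b, 7ef48c1, 8b0fba3, ba6ff9d, e44bae3, fd6e079}.
Among these, ba6ff9d is not an ancestor of any other common ancestor — it is the merge base.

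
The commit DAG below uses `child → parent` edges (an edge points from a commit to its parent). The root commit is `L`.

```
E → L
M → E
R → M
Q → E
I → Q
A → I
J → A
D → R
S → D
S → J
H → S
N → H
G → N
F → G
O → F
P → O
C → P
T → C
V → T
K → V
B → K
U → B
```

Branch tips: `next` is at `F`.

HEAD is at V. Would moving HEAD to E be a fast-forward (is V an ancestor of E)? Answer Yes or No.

A fast-forward from V to E is possible iff V is an ancestor of E.
Ancestors of E: {E, L}.
V is not among them, so fast-forward is not possible.

No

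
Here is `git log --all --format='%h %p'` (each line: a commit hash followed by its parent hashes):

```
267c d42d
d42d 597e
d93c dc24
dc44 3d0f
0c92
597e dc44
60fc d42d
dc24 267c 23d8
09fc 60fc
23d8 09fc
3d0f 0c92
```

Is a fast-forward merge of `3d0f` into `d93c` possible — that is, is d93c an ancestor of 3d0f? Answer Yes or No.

No

A fast-forward from d93c to 3d0f is possible iff d93c is an ancestor of 3d0f.
Ancestors of 3d0f: {0c92, 3d0f}.
d93c is not among them, so fast-forward is not possible.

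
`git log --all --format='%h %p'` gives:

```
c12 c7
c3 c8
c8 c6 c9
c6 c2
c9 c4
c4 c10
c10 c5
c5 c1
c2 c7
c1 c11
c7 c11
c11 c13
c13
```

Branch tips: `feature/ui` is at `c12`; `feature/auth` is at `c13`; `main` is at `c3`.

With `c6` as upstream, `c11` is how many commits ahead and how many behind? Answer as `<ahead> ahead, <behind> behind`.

Reachable from c11: {c11, c13}.
Reachable from c6: {c11, c13, c2, c6, c7}.
Only in c11's history (ahead): {} — 0.
Only in c6's history (behind): {c2, c6, c7} — 3.

0 ahead, 3 behind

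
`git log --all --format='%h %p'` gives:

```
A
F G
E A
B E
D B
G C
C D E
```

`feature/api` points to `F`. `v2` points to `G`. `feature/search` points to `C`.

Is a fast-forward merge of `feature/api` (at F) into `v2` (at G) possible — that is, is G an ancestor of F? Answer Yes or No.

A fast-forward from G to F is possible iff G is an ancestor of F.
Ancestors of F: {A, B, C, D, E, F, G}.
G is among them, so fast-forward is possible.

Yes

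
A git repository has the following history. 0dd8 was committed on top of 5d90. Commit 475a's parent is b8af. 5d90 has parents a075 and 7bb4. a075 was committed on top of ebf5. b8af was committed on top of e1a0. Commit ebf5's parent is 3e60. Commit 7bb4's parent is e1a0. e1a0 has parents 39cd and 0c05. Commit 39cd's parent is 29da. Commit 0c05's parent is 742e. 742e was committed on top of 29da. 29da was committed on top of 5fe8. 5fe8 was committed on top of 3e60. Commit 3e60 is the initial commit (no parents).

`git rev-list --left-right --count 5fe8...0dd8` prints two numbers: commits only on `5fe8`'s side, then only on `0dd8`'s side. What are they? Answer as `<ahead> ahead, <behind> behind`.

0 ahead, 10 behind

Reachable from 5fe8: {3e60, 5fe8}.
Reachable from 0dd8: {0c05, 0dd8, 29da, 39cd, 3e60, 5d90, 5fe8, 742e, 7bb4, a075, e1a0, ebf5}.
Only in 5fe8's history (ahead): {} — 0.
Only in 0dd8's history (behind): {0c05, 0dd8, 29da, 39cd, 5d90, 742e, 7bb4, a075, e1a0, ebf5} — 10.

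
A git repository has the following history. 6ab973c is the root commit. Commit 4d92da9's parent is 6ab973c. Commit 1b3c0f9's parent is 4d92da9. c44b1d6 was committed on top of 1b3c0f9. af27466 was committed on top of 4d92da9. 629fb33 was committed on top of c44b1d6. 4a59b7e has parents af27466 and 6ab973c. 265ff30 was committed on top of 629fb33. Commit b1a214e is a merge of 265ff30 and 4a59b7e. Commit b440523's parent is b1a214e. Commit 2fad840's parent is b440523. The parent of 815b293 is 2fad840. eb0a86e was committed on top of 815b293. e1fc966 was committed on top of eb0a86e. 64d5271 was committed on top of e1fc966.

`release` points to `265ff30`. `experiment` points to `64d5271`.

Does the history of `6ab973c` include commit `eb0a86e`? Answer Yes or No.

Ancestors of 6ab973c: {6ab973c}.
eb0a86e is not in that set, so it is not an ancestor of 6ab973c.

No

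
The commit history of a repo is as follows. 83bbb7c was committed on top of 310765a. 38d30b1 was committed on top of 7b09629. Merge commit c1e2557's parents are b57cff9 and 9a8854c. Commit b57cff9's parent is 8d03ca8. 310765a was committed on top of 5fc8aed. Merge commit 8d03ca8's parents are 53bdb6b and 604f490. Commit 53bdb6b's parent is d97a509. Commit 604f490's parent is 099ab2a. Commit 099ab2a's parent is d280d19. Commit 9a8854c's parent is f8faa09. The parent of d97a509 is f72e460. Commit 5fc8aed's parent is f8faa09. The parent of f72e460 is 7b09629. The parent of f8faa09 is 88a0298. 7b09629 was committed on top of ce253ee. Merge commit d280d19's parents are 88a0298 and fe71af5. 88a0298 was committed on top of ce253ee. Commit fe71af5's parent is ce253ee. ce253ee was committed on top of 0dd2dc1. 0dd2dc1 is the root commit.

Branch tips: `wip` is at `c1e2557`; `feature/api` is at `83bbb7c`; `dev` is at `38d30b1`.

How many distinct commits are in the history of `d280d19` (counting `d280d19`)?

5

Walking parent pointers from d280d19: reachable set = {0dd2dc1, 88a0298, ce253ee, d280d19, fe71af5}.
That is 5 commits.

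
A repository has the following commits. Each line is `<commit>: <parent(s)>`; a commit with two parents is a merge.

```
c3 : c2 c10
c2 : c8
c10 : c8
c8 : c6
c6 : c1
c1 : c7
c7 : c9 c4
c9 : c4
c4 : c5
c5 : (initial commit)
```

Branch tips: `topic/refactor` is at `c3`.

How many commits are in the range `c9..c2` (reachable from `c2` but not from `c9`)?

5

Reachable from c2: {c1, c2, c4, c5, c6, c7, c8, c9}.
Reachable from c9: {c4, c5, c9}.
In c2's history but not c9's: {c1, c2, c6, c7, c8} — 5 commits.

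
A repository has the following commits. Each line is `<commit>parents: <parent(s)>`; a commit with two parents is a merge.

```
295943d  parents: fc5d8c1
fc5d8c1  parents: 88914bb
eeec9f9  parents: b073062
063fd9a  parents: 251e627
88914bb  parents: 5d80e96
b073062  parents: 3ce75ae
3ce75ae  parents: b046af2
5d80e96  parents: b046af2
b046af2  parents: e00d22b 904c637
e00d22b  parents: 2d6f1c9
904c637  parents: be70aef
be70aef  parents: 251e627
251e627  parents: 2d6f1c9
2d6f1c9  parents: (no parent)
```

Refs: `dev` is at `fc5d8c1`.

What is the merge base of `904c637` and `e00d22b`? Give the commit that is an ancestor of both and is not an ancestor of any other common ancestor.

Ancestors of 904c637: {251e627, 2d6f1c9, 904c637, be70aef}.
Ancestors of e00d22b: {2d6f1c9, e00d22b}.
Common ancestors: {2d6f1c9}.
The only common ancestor is 2d6f1c9, so it is the merge base.

2d6f1c9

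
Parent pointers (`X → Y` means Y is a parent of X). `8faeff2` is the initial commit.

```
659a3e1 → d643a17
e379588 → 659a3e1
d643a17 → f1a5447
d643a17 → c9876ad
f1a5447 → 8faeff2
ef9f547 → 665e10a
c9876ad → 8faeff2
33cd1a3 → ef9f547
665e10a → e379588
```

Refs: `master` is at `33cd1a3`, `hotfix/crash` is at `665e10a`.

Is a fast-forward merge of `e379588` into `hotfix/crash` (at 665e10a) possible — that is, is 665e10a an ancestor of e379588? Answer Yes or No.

No

A fast-forward from 665e10a to e379588 is possible iff 665e10a is an ancestor of e379588.
Ancestors of e379588: {659a3e1, 8faeff2, c9876ad, d643a17, e379588, f1a5447}.
665e10a is not among them, so fast-forward is not possible.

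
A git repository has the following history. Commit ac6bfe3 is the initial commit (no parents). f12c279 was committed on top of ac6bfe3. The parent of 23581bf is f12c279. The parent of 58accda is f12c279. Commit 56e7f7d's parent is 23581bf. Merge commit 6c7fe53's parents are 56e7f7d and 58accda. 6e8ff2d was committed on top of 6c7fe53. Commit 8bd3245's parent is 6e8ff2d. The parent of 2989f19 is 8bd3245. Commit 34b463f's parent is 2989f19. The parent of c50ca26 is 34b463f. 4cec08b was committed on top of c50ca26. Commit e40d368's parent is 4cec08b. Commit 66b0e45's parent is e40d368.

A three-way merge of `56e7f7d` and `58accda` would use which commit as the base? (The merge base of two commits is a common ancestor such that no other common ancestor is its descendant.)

f12c279

Ancestors of 56e7f7d: {23581bf, 56e7f7d, ac6bfe3, f12c279}.
Ancestors of 58accda: {58accda, ac6bfe3, f12c279}.
Common ancestors: {ac6bfe3, f12c279}.
Among these, f12c279 is not an ancestor of any other common ancestor — it is the merge base.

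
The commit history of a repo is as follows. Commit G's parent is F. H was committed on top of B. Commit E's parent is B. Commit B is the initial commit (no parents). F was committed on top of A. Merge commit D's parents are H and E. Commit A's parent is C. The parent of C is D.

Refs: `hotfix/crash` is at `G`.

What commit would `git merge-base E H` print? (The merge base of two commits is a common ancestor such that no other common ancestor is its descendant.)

Ancestors of E: {B, E}.
Ancestors of H: {B, H}.
Common ancestors: {B}.
The only common ancestor is B, so it is the merge base.

B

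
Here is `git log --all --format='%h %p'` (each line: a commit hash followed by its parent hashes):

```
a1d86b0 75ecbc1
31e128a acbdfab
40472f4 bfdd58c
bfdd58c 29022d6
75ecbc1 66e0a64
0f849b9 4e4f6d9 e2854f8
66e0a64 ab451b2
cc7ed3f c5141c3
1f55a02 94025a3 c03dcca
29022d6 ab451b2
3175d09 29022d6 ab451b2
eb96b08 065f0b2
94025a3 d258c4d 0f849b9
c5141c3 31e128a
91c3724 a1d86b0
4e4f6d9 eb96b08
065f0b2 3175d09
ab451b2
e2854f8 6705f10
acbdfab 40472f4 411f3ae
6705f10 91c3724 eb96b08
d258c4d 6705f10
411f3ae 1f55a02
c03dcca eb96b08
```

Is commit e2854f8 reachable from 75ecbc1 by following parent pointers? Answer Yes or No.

No

Ancestors of 75ecbc1: {66e0a64, 75ecbc1, ab451b2}.
e2854f8 is not in that set, so it is not an ancestor of 75ecbc1.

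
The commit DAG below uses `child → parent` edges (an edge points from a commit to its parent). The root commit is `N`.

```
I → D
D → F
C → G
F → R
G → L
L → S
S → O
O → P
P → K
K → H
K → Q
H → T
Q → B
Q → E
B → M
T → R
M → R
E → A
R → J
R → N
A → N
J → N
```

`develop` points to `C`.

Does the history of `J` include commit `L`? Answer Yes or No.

Ancestors of J: {J, N}.
L is not in that set, so it is not an ancestor of J.

No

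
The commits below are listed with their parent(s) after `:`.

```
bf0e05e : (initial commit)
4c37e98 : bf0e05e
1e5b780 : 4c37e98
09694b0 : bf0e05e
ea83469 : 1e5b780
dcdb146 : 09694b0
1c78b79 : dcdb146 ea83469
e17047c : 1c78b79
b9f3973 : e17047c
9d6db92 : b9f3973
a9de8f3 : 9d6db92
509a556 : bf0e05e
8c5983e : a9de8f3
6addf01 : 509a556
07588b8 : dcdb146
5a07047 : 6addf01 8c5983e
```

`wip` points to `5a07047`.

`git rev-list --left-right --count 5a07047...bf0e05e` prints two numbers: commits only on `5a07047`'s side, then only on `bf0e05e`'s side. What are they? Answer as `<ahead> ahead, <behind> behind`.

Reachable from 5a07047: {09694b0, 1c78b79, 1e5b780, 4c37e98, 509a556, 5a07047, 6addf01, 8c5983e, 9d6db92, a9de8f3, b9f3973, bf0e05e, dcdb146, e17047c, ea83469}.
Reachable from bf0e05e: {bf0e05e}.
Only in 5a07047's history (ahead): {09694b0, 1c78b79, 1e5b780, 4c37e98, 509a556, 5a07047, 6addf01, 8c5983e, 9d6db92, a9de8f3, b9f3973, dcdb146, e17047c, ea83469} — 14.
Only in bf0e05e's history (behind): {} — 0.

14 ahead, 0 behind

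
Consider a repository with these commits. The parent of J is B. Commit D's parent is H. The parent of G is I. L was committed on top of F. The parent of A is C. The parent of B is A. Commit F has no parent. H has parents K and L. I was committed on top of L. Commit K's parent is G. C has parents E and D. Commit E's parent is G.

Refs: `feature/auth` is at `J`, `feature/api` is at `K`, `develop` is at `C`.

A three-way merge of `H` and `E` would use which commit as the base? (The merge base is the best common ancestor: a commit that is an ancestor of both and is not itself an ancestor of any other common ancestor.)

G

Ancestors of H: {F, G, H, I, K, L}.
Ancestors of E: {E, F, G, I, L}.
Common ancestors: {F, G, I, L}.
Among these, G is not an ancestor of any other common ancestor — it is the merge base.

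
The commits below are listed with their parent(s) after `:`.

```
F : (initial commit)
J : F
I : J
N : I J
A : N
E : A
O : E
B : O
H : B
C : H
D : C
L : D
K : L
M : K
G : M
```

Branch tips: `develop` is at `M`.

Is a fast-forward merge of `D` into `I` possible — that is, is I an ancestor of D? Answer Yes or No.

A fast-forward from I to D is possible iff I is an ancestor of D.
Ancestors of D: {A, B, C, D, E, F, H, I, J, N, O}.
I is among them, so fast-forward is possible.

Yes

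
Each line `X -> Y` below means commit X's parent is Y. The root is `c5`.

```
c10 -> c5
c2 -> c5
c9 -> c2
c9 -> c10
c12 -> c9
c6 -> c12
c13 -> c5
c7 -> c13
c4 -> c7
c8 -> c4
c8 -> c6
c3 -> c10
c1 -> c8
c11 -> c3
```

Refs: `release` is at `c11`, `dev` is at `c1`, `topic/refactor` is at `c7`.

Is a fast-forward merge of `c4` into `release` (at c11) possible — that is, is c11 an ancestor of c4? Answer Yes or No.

A fast-forward from c11 to c4 is possible iff c11 is an ancestor of c4.
Ancestors of c4: {c13, c4, c5, c7}.
c11 is not among them, so fast-forward is not possible.

No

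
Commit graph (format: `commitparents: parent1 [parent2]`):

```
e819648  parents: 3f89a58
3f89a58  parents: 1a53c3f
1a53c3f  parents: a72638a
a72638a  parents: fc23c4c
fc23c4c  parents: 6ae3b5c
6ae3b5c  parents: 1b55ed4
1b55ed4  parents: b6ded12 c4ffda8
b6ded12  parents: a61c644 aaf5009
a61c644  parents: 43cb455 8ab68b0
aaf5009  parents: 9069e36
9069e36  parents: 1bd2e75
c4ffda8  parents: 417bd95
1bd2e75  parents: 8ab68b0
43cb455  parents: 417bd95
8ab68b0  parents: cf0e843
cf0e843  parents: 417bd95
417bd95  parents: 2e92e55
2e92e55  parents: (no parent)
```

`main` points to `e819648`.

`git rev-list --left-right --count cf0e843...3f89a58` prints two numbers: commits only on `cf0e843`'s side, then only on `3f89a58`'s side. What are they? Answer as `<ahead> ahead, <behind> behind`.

0 ahead, 14 behind

Reachable from cf0e843: {2e92e55, 417bd95, cf0e843}.
Reachable from 3f89a58: {1a53c3f, 1b55ed4, 1bd2e75, 2e92e55, 3f89a58, 417bd95, 43cb455, 6ae3b5c, 8ab68b0, 9069e36, a61c644, a72638a, aaf5009, b6ded12, c4ffda8, cf0e843, fc23c4c}.
Only in cf0e843's history (ahead): {} — 0.
Only in 3f89a58's history (behind): {1a53c3f, 1b55ed4, 1bd2e75, 3f89a58, 43cb455, 6ae3b5c, 8ab68b0, 9069e36, a61c644, a72638a, aaf5009, b6ded12, c4ffda8, fc23c4c} — 14.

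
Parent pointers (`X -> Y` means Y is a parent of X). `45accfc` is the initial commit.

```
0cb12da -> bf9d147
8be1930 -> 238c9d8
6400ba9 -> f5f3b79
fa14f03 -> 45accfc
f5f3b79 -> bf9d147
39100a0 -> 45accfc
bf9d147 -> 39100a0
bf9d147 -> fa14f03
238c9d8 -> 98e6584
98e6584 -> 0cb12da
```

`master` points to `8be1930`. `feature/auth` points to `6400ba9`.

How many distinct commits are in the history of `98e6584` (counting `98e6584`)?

6

Walking parent pointers from 98e6584: reachable set = {0cb12da, 39100a0, 45accfc, 98e6584, bf9d147, fa14f03}.
That is 6 commits.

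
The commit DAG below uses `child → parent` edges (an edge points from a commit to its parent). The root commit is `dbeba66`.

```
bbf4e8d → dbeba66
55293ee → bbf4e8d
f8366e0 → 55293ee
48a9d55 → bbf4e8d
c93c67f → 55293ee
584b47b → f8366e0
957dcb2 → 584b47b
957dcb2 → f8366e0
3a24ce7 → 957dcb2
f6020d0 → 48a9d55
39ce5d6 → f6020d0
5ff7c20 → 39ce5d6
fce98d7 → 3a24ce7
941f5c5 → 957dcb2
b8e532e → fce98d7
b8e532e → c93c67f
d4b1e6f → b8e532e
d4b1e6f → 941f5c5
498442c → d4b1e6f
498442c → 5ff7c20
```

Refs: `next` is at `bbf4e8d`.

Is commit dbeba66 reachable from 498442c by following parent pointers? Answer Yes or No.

Yes

Ancestors of 498442c (commits reachable by following parents): {39ce5d6, 3a24ce7, 48a9d55, 498442c, 55293ee, 584b47b, 5ff7c20, 941f5c5, 957dcb2, b8e532e, bbf4e8d, c93c67f, d4b1e6f, dbeba66, f6020d0, f8366e0, fce98d7}.
dbeba66 is in that set, so it is an ancestor of 498442c.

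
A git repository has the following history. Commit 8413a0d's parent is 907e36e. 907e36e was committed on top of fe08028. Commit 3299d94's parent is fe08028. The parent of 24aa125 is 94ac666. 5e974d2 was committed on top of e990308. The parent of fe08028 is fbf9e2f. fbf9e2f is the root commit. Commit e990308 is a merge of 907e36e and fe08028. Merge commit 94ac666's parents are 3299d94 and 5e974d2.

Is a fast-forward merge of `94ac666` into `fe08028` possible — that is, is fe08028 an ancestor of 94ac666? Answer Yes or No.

Yes

A fast-forward from fe08028 to 94ac666 is possible iff fe08028 is an ancestor of 94ac666.
Ancestors of 94ac666: {3299d94, 5e974d2, 907e36e, 94ac666, e990308, fbf9e2f, fe08028}.
fe08028 is among them, so fast-forward is possible.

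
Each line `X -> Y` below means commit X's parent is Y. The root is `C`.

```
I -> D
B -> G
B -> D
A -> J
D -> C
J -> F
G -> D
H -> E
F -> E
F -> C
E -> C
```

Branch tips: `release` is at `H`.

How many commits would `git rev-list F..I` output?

Reachable from I: {C, D, I}.
Reachable from F: {C, E, F}.
In I's history but not F's: {D, I} — 2 commits.

2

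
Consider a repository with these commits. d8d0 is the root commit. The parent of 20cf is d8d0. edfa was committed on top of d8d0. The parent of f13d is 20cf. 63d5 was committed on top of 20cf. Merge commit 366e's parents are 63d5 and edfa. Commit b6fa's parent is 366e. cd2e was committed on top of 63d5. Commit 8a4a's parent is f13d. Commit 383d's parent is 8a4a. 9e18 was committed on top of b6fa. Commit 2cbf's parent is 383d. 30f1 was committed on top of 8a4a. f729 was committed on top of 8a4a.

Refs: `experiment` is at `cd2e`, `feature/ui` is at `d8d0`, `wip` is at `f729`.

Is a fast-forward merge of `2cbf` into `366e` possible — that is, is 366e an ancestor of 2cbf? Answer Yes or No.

No

A fast-forward from 366e to 2cbf is possible iff 366e is an ancestor of 2cbf.
Ancestors of 2cbf: {20cf, 2cbf, 383d, 8a4a, d8d0, f13d}.
366e is not among them, so fast-forward is not possible.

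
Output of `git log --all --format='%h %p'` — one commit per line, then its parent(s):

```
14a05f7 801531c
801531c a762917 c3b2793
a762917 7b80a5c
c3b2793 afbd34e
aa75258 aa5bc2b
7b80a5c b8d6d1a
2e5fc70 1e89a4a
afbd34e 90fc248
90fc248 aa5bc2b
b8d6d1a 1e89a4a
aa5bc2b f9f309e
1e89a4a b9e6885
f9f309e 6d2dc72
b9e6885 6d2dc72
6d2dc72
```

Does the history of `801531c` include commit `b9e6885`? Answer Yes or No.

Yes

Ancestors of 801531c (commits reachable by following parents): {1e89a4a, 6d2dc72, 7b80a5c, 801531c, 90fc248, a762917, aa5bc2b, afbd34e, b8d6d1a, b9e6885, c3b2793, f9f309e}.
b9e6885 is in that set, so it is an ancestor of 801531c.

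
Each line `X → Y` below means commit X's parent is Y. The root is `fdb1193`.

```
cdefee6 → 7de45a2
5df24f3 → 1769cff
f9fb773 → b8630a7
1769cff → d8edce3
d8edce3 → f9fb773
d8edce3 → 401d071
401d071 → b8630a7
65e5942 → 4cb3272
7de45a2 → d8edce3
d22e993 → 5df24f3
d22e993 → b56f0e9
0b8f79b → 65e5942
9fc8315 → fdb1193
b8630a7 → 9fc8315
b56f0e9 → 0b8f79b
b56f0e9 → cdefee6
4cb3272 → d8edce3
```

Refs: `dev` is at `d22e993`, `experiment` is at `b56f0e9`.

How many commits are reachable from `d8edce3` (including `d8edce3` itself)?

Walking parent pointers from d8edce3: reachable set = {401d071, 9fc8315, b8630a7, d8edce3, f9fb773, fdb1193}.
That is 6 commits.

6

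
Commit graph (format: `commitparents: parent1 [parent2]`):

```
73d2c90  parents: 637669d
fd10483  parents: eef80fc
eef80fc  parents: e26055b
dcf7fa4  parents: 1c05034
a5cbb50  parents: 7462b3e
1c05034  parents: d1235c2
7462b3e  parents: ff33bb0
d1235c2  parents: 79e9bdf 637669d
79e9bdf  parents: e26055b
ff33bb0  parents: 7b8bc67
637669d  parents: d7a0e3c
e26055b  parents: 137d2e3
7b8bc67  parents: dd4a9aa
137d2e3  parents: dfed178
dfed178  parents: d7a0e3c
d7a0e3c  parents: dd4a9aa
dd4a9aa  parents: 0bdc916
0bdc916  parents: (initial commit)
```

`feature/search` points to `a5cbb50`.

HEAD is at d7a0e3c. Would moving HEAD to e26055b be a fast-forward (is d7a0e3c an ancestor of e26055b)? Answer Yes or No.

A fast-forward from d7a0e3c to e26055b is possible iff d7a0e3c is an ancestor of e26055b.
Ancestors of e26055b: {0bdc916, 137d2e3, d7a0e3c, dd4a9aa, dfed178, e26055b}.
d7a0e3c is among them, so fast-forward is possible.

Yes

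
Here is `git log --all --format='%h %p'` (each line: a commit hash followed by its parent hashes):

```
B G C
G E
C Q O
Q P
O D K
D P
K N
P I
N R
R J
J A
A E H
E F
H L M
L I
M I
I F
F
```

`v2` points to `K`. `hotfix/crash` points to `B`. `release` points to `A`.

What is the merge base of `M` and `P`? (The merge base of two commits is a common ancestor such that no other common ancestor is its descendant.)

I

Ancestors of M: {F, I, M}.
Ancestors of P: {F, I, P}.
Common ancestors: {F, I}.
Among these, I is not an ancestor of any other common ancestor — it is the merge base.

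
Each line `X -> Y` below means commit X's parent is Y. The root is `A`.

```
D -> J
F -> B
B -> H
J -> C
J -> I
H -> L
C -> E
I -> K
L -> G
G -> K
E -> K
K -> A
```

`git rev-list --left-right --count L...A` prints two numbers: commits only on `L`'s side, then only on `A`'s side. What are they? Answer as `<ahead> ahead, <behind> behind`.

3 ahead, 0 behind

Reachable from L: {A, G, K, L}.
Reachable from A: {A}.
Only in L's history (ahead): {G, K, L} — 3.
Only in A's history (behind): {} — 0.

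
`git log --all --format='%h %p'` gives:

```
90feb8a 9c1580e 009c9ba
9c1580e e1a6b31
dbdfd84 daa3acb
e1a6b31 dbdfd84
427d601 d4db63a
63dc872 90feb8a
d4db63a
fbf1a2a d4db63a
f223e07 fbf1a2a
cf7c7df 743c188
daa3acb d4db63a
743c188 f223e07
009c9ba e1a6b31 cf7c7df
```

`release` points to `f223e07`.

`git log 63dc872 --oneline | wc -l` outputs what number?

12

Walking parent pointers from 63dc872: reachable set = {009c9ba, 63dc872, 743c188, 90feb8a, 9c1580e, cf7c7df, d4db63a, daa3acb, dbdfd84, e1a6b31, f223e07, fbf1a2a}.
That is 12 commits.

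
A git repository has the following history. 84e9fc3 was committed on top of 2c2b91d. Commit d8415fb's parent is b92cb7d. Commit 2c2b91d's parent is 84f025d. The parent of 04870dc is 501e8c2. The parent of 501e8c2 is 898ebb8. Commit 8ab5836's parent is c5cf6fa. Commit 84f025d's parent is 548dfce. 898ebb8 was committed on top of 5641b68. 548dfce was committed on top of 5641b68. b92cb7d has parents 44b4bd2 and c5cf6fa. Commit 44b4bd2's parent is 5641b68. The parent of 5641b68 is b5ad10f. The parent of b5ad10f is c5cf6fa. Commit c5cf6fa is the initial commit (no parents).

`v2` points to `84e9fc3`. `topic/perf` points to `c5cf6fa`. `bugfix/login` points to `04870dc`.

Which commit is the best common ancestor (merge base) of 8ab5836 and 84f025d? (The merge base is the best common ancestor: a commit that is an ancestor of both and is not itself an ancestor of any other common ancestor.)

Ancestors of 8ab5836: {8ab5836, c5cf6fa}.
Ancestors of 84f025d: {548dfce, 5641b68, 84f025d, b5ad10f, c5cf6fa}.
Common ancestors: {c5cf6fa}.
The only common ancestor is c5cf6fa, so it is the merge base.

c5cf6fa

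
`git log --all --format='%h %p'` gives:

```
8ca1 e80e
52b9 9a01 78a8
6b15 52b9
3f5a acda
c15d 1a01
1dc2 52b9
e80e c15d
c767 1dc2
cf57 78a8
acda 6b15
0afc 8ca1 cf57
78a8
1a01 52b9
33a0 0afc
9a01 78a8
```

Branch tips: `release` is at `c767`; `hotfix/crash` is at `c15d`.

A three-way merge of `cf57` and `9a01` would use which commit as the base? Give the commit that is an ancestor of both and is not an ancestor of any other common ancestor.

Ancestors of cf57: {78a8, cf57}.
Ancestors of 9a01: {78a8, 9a01}.
Common ancestors: {78a8}.
The only common ancestor is 78a8, so it is the merge base.

78a8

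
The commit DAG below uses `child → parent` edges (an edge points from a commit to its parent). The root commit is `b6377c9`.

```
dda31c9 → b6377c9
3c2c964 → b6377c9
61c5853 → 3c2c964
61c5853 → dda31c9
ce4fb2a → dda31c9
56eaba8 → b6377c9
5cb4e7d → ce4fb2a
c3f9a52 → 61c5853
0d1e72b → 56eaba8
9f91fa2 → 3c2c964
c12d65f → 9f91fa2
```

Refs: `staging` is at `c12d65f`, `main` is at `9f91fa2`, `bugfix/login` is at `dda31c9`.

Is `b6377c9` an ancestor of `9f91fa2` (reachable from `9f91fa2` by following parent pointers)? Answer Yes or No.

Yes

Ancestors of 9f91fa2 (commits reachable by following parents): {3c2c964, 9f91fa2, b6377c9}.
b6377c9 is in that set, so it is an ancestor of 9f91fa2.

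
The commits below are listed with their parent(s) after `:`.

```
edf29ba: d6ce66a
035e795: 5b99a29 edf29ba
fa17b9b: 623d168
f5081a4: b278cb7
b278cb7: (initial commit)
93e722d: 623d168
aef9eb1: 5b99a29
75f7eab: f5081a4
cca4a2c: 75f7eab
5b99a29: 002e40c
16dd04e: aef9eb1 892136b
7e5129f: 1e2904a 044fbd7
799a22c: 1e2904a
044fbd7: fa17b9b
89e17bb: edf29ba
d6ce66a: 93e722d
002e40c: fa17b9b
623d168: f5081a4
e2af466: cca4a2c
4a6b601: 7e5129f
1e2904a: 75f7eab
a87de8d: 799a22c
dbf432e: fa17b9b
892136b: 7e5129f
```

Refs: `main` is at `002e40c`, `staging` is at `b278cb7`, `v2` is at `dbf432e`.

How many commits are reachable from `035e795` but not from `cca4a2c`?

Reachable from 035e795: {002e40c, 035e795, 5b99a29, 623d168, 93e722d, b278cb7, d6ce66a, edf29ba, f5081a4, fa17b9b}.
Reachable from cca4a2c: {75f7eab, b278cb7, cca4a2c, f5081a4}.
In 035e795's history but not cca4a2c's: {002e40c, 035e795, 5b99a29, 623d168, 93e722d, d6ce66a, edf29ba, fa17b9b} — 8 commits.

8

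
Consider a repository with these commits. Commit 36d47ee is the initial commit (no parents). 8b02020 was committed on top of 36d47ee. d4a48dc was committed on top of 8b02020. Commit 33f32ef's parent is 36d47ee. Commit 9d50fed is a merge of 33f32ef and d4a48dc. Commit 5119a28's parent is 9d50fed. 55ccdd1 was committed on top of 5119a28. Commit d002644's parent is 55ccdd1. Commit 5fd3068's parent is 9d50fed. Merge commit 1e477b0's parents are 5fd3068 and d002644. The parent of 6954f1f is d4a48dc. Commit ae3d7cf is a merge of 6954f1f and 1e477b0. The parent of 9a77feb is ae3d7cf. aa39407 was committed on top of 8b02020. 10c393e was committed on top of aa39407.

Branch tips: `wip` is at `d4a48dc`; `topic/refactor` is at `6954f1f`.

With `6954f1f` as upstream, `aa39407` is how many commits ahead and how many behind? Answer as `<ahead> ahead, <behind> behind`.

Reachable from aa39407: {36d47ee, 8b02020, aa39407}.
Reachable from 6954f1f: {36d47ee, 6954f1f, 8b02020, d4a48dc}.
Only in aa39407's history (ahead): {aa39407} — 1.
Only in 6954f1f's history (behind): {6954f1f, d4a48dc} — 2.

1 ahead, 2 behind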